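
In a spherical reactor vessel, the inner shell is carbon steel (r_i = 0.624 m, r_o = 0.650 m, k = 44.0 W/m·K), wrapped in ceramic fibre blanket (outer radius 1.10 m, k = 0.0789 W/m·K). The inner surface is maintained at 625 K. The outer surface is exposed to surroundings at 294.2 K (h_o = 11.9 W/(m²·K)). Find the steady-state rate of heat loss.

Treat each layer as a resistance in series:
  R_carbon steel = (1/0.624 − 1/0.650)/(4πk) = 0.06410/(4π·44.0) = 1.159×10^-4 K/W
  R_ceramic fibre blanket = (1/0.650 − 1/1.10)/(4πk) = 0.6294/(4π·0.0789) = 0.6348 K/W
  R_conv,out = 1/(4πr²h) = 1/(4π·1.10²·11.9) = 0.005527 K/W
ΣR = 1.159×10^-4 + 0.6348 + 0.005527 = 0.6404 K/W
Q = ΔT/ΣR = (625 K − 294.2 K)/0.6404 = 517 W

Q = 517 W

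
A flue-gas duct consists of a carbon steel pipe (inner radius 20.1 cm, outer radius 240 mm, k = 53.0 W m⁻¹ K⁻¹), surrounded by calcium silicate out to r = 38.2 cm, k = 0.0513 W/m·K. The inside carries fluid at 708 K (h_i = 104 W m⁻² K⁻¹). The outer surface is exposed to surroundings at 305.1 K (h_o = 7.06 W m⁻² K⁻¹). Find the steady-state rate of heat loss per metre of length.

Q' = 267 W/m

Treat each layer as a resistance in series:
  R'_conv,in = 1/(2πr h) = 1/(2π·0.201·104) = 0.007614 m·K/W
  R'_carbon steel = ln(0.240/0.201)/(2πk) = 0.1773/(2π·53.0) = 5.325×10^-4 m·K/W
  R'_calcium silicate = ln(0.382/0.240)/(2πk) = 0.4648/(2π·0.0513) = 1.442 m·K/W
  R'_conv,out = 1/(2πr h) = 1/(2π·0.382·7.06) = 0.05901 m·K/W
ΣR = 0.007614 + 5.325×10^-4 + 1.442 + 0.05901 = 1.509 m·K/W
Q' = ΔT/ΣR = (708 K − 305.1 K)/1.509 = 267 W/m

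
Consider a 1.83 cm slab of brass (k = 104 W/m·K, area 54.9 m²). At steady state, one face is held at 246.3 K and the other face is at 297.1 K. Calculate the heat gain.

Q = kA·ΔT/L = 104 × 54.9 × |246.3 K − 297.1 K| / 0.0183 = 1.58×10^7 W

Q = 1.58×10^7 W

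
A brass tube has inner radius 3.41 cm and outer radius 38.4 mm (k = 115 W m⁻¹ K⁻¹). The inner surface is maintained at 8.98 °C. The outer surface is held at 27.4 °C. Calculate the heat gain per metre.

Q' = 112 kW/m

Q' = 2πk·ΔT/ln(r₂/r₁) = 2π × 115 × 18.42 / ln(0.0384/0.0341) = 1.12×10^5 W/m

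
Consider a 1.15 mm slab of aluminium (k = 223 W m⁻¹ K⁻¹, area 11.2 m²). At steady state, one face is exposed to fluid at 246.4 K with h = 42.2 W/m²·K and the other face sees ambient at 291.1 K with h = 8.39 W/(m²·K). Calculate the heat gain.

Q = 3500 W

Treat each layer as a resistance in series:
  R_conv,in = 1/(hA) = 1/(42.2·11.2) = 0.002116 K/W
  R_aluminium = L/(kA) = 0.00115/(223·11.2) = 4.604×10^-7 K/W
  R_conv,out = 1/(hA) = 1/(8.39·11.2) = 0.01064 K/W
ΣR = 0.002116 + 4.604×10^-7 + 0.01064 = 0.01276 K/W
Q = ΔT/ΣR = (246.4 K − 291.1 K)/0.01276 = -3500 W
(Negative Q ⇒ heat flows inward; heat gain = 3500 W.)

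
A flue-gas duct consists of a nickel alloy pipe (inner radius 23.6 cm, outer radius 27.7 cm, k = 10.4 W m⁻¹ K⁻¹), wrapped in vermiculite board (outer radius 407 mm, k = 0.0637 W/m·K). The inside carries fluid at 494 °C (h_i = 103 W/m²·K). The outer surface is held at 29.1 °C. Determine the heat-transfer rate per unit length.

Q' = 479 W/m

Resistance network (inner→outer):
  R'_conv,in = 1/(2πr h) = 1/(2π·0.236·103) = 0.006547 m·K/W
  R'_nickel alloy = ln(0.277/0.236)/(2πk) = 0.1602/(2π·10.4) = 0.002451 m·K/W
  R'_vermiculite board = ln(0.407/0.277)/(2πk) = 0.3848/(2π·0.0637) = 0.9614 m·K/W
ΣR = 0.006547 + 0.002451 + 0.9614 = 0.9704 m·K/W
Q' = ΔT/ΣR = (494 °C − 29.1 °C)/0.9704 = 479 W/m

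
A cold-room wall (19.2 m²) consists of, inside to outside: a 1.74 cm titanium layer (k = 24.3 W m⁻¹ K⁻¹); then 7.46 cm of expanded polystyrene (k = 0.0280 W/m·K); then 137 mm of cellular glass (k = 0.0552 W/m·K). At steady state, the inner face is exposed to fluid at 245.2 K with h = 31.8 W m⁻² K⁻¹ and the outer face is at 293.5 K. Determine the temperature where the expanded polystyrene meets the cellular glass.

Treat each layer as a resistance in series:
  R_conv,in = 1/(hA) = 1/(31.8·19.2) = 0.001638 K/W
  R_titanium = L/(kA) = 0.0174/(24.3·19.2) = 3.729×10^-5 K/W
  R_expanded polystyrene = L/(kA) = 0.0746/(0.0280·19.2) = 0.1388 K/W
  R_cellular glass = L/(kA) = 0.137/(0.0552·19.2) = 0.1293 K/W
ΣR = 0.001638 + 3.729×10^-5 + 0.1388 + 0.1293 = 0.2698 K/W
Q = ΔT/ΣR = (245.2 K − 293.5 K)/0.2698 = -179.0 W
From the inner boundary to the expanded polystyrene/cellular glass interface, ΣR_partial = 0.1405 K/W.
T_interface = T_in − Q·ΣR_partial = 245.2 K − (-179.0)(0.1405) = 270.35 K

T = 270.35 K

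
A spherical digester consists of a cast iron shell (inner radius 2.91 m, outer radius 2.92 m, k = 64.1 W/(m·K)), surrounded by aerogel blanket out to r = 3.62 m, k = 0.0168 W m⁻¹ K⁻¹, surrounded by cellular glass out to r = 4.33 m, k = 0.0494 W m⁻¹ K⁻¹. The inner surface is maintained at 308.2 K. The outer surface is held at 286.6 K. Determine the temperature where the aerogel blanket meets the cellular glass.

Resistance network (inner→outer):
  R_cast iron = (1/2.91 − 1/2.92)/(4πk) = 0.001177/(4π·64.1) = 1.461×10^-6 K/W
  R_aerogel blanket = (1/2.92 − 1/3.62)/(4πk) = 0.06622/(4π·0.0168) = 0.3137 K/W
  R_cellular glass = (1/3.62 − 1/4.33)/(4πk) = 0.04530/(4π·0.0494) = 0.07297 K/W
ΣR = 1.461×10^-6 + 0.3137 + 0.07297 = 0.3867 K/W
Q = ΔT/ΣR = (308.2 K − 286.6 K)/0.3867 = 55.86 W
From the inner boundary to the aerogel blanket/cellular glass interface, ΣR_partial = 0.3137 K/W.
T_interface = T_in − Q·ΣR_partial = 308.2 K − (55.86)(0.3137) = 290.7 K

T = 290.7 K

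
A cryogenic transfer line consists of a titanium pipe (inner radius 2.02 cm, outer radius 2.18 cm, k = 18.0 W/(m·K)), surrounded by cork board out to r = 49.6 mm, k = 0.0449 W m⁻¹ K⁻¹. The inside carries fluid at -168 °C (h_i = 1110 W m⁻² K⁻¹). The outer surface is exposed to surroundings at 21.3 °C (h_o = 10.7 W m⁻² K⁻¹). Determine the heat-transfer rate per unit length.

Q' = 58.8 W/m

Resistance network (inner→outer):
  R'_conv,in = 1/(2πr h) = 1/(2π·0.0202·1110) = 0.007098 m·K/W
  R'_titanium = ln(0.0218/0.0202)/(2πk) = 0.07623/(2π·18.0) = 6.740×10^-4 m·K/W
  R'_cork board = ln(0.0496/0.0218)/(2πk) = 0.8221/(2π·0.0449) = 2.914 m·K/W
  R'_conv,out = 1/(2πr h) = 1/(2π·0.0496·10.7) = 0.2999 m·K/W
ΣR = 0.007098 + 6.740×10^-4 + 2.914 + 0.2999 = 3.222 m·K/W
Q' = ΔT/ΣR = (-168 °C − 21.3 °C)/3.222 = -58.8 W/m
(Negative Q' ⇒ heat flows inward; heat gain = 58.8 W/m.)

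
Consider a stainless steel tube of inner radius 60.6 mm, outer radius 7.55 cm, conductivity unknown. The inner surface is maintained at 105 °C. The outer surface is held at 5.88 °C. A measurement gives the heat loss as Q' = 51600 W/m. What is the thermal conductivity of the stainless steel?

k = 18.2 W/m·K

ΣR = ΔT/Q' = |105 − 5.88|/51600 = 0.001921 m·K/W
ln(r₂/r₁)/(2πk) = 0.001921 ⇒ k = 0.2198/(2π·0.001921) = 18.2 W/m·K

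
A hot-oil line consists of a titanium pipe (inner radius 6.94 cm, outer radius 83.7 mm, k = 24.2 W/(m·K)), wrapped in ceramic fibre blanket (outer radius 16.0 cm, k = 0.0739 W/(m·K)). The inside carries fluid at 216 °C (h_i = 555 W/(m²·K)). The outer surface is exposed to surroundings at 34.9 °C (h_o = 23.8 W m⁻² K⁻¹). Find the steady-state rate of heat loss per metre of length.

Series thermal resistances, inner to outer:
  R'_conv,in = 1/(2πr h) = 1/(2π·0.0694·555) = 0.004132 m·K/W
  R'_titanium = ln(0.0837/0.0694)/(2πk) = 0.1874/(2π·24.2) = 0.001232 m·K/W
  R'_ceramic fibre blanket = ln(0.160/0.0837)/(2πk) = 0.6479/(2π·0.0739) = 1.395 m·K/W
  R'_conv,out = 1/(2πr h) = 1/(2π·0.160·23.8) = 0.04179 m·K/W
ΣR = 0.004132 + 0.001232 + 1.395 + 0.04179 = 1.442 m·K/W
Q' = ΔT/ΣR = (216 °C − 34.9 °C)/1.442 = 126 W/m

Q' = 126 W/m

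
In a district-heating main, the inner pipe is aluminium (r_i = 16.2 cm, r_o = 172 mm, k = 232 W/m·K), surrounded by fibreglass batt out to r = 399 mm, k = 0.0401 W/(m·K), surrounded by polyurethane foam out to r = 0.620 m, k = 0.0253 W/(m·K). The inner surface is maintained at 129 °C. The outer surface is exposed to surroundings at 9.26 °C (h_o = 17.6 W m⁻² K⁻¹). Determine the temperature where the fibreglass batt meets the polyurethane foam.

T = 63.7 °C

Series thermal resistances, inner to outer:
  R'_aluminium = ln(0.172/0.162)/(2πk) = 0.05990/(2π·232) = 4.109×10^-5 m·K/W
  R'_fibreglass batt = ln(0.399/0.172)/(2πk) = 0.8415/(2π·0.0401) = 3.340 m·K/W
  R'_polyurethane foam = ln(0.620/0.399)/(2πk) = 0.4408/(2π·0.0253) = 2.773 m·K/W
  R'_conv,out = 1/(2πr h) = 1/(2π·0.620·17.6) = 0.01459 m·K/W
ΣR = 4.109×10^-5 + 3.340 + 2.773 + 0.01459 = 6.128 m·K/W
Q' = ΔT/ΣR = (129 °C − 9.26 °C)/6.128 = 19.54 W/m
From the inner boundary to the fibreglass batt/polyurethane foam interface, ΣR_partial = 3.340 m·K/W.
T_interface = T_in − Q'·ΣR_partial = 129 °C − (19.54)(3.340) = 63.7 °C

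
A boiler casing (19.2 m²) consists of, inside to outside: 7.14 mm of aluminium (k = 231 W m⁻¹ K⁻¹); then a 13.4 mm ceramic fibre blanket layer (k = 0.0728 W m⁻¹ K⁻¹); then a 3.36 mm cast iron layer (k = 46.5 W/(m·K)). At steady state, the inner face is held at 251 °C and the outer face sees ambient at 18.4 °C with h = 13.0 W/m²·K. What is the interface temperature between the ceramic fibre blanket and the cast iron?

Series thermal resistances, inner to outer:
  R_aluminium = L/(kA) = 0.00714/(231·19.2) = 1.610×10^-6 K/W
  R_ceramic fibre blanket = L/(kA) = 0.0134/(0.0728·19.2) = 0.009587 K/W
  R_cast iron = L/(kA) = 0.00336/(46.5·19.2) = 3.763×10^-6 K/W
  R_conv,out = 1/(hA) = 1/(13.0·19.2) = 0.004006 K/W
ΣR = 1.610×10^-6 + 0.009587 + 3.763×10^-6 + 0.004006 = 0.01360 K/W
Q = ΔT/ΣR = (251 °C − 18.4 °C)/0.01360 = 17100 W
From the inner boundary to the ceramic fibre blanket/cast iron interface, ΣR_partial = 0.009589 K/W.
T_interface = T_in − Q·ΣR_partial = 251 °C − (17100)(0.009589) = 87.0 °C

T = 87.0 °C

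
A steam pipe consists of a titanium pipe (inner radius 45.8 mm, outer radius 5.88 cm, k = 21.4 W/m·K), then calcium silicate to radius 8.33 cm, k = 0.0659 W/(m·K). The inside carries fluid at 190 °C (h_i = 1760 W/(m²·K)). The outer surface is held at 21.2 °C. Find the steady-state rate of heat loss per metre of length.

Series thermal resistances, inner to outer:
  R'_conv,in = 1/(2πr h) = 1/(2π·0.0458·1760) = 0.001974 m·K/W
  R'_titanium = ln(0.0588/0.0458)/(2πk) = 0.2499/(2π·21.4) = 0.001858 m·K/W
  R'_calcium silicate = ln(0.0833/0.0588)/(2πk) = 0.3483/(2π·0.0659) = 0.8412 m·K/W
ΣR = 0.001974 + 0.001858 + 0.8412 = 0.8450 m·K/W
Q' = ΔT/ΣR = (190 °C − 21.2 °C)/0.8450 = 200 W/m

Q' = 200 W/m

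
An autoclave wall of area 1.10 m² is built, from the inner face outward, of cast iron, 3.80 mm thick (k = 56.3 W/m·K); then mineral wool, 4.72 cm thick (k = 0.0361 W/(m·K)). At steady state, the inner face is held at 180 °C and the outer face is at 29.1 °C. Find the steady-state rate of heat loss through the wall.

Q = 127 W

Resistance network (inner→outer):
  R_cast iron = L/(kA) = 0.00380/(56.3·1.10) = 6.136×10^-5 K/W
  R_mineral wool = L/(kA) = 0.0472/(0.0361·1.10) = 1.189 K/W
ΣR = 6.136×10^-5 + 1.189 = 1.189 K/W
Q = ΔT/ΣR = (180 °C − 29.1 °C)/1.189 = 127 W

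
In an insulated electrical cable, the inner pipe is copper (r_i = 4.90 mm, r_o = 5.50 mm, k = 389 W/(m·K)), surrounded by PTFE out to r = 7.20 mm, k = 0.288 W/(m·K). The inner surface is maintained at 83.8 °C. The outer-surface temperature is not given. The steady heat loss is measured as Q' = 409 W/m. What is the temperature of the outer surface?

T_out = 22.9 °C

Sum the resistances:
  R'_copper = ln(0.00550/0.00490)/(2πk) = 0.1155/(2π·389) = 4.726×10^-5 m·K/W
  R'_PTFE = ln(0.00720/0.00550)/(2πk) = 0.2693/(2π·0.288) = 0.1488 m·K/W
ΣR = 0.1489 m·K/W
ΔT = Q'·ΣR = 409 × 0.1489 = 60.90 K
Heat flows outward, so T_out = T_in − ΔT = 83.8 − 60.90 = 22.9 °C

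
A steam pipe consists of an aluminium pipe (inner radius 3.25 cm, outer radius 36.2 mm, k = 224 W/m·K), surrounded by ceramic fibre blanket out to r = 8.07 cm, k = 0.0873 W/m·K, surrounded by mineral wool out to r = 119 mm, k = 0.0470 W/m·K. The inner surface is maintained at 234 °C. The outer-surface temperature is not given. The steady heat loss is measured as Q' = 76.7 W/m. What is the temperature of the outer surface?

T_out = 21.0 °C

Sum the resistances:
  R'_aluminium = ln(0.0362/0.0325)/(2πk) = 0.1078/(2π·224) = 7.661×10^-5 m·K/W
  R'_ceramic fibre blanket = ln(0.0807/0.0362)/(2πk) = 0.8017/(2π·0.0873) = 1.462 m·K/W
  R'_mineral wool = ln(0.119/0.0807)/(2πk) = 0.3884/(2π·0.0470) = 1.315 m·K/W
ΣR = 2.777 m·K/W
ΔT = Q'·ΣR = 76.7 × 2.777 = 213.0 K
Heat flows outward, so T_out = T_in − ΔT = 234 − 213.0 = 21.0 °C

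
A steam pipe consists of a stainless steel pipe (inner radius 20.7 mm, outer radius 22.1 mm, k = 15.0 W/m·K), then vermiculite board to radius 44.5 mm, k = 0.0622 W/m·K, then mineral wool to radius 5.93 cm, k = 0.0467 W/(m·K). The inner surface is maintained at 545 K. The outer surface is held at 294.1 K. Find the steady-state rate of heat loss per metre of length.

Resistance network (inner→outer):
  R'_stainless steel = ln(0.0221/0.0207)/(2πk) = 0.06544/(2π·15.0) = 6.944×10^-4 m·K/W
  R'_vermiculite board = ln(0.0445/0.0221)/(2πk) = 0.6999/(2π·0.0622) = 1.791 m·K/W
  R'_mineral wool = ln(0.0593/0.0445)/(2πk) = 0.2871/(2π·0.0467) = 0.9785 m·K/W
ΣR = 6.944×10^-4 + 1.791 + 0.9785 = 2.770 m·K/W
Q' = ΔT/ΣR = (545 K − 294.1 K)/2.770 = 90.6 W/m

Q' = 90.6 W/m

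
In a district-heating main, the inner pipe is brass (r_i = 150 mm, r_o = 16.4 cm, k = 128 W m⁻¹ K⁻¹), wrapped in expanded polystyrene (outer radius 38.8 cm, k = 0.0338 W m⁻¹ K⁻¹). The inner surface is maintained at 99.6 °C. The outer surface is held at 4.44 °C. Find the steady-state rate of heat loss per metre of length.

Treat each layer as a resistance in series:
  R'_brass = ln(0.164/0.150)/(2πk) = 0.08923/(2π·128) = 1.109×10^-4 m·K/W
  R'_expanded polystyrene = ln(0.388/0.164)/(2πk) = 0.8611/(2π·0.0338) = 4.055 m·K/W
ΣR = 1.109×10^-4 + 4.055 = 4.055 m·K/W
Q' = ΔT/ΣR = (99.6 °C − 4.44 °C)/4.055 = 23.5 W/m

Q' = 23.5 W/m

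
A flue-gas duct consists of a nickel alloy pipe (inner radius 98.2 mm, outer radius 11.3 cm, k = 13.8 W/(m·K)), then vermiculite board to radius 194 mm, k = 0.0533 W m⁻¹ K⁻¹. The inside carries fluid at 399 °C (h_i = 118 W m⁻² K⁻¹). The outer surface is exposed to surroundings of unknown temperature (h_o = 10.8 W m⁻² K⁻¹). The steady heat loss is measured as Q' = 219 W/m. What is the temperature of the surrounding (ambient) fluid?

Sum the resistances:
  R'_conv,in = 1/(2πr h) = 1/(2π·0.0982·118) = 0.01373 m·K/W
  R'_nickel alloy = ln(0.113/0.0982)/(2πk) = 0.1404/(2π·13.8) = 0.001619 m·K/W
  R'_vermiculite board = ln(0.194/0.113)/(2πk) = 0.5405/(2π·0.0533) = 1.614 m·K/W
  R'_conv,out = 1/(2πr h) = 1/(2π·0.194·10.8) = 0.07596 m·K/W
ΣR = 1.705 m·K/W
ΔT = Q'·ΣR = 219 × 1.705 = 373.4 K
Heat flows outward, so T_out = T_in − ΔT = 399 − 373.4 = 25.6 °C

T_out = 25.6 °C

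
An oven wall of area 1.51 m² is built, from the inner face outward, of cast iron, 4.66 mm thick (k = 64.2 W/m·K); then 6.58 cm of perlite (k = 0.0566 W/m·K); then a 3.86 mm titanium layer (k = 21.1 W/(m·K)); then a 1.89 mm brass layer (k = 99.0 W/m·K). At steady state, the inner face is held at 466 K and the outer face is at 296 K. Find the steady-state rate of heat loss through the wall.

Q = 221 W

Series thermal resistances, inner to outer:
  R_cast iron = L/(kA) = 0.00466/(64.2·1.51) = 4.807×10^-5 K/W
  R_perlite = L/(kA) = 0.0658/(0.0566·1.51) = 0.7699 K/W
  R_titanium = L/(kA) = 0.00386/(21.1·1.51) = 1.212×10^-4 K/W
  R_brass = L/(kA) = 0.00189/(99.0·1.51) = 1.264×10^-5 K/W
ΣR = 4.807×10^-5 + 0.7699 + 1.212×10^-4 + 1.264×10^-5 = 0.7701 K/W
Q = ΔT/ΣR = (466 K − 296 K)/0.7701 = 221 W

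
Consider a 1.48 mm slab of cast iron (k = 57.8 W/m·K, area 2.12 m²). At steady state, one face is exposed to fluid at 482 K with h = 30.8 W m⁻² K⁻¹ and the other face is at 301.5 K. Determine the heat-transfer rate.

Q = 11.8 kW

Resistance network (inner→outer):
  R_conv,in = 1/(hA) = 1/(30.8·2.12) = 0.01531 K/W
  R_cast iron = L/(kA) = 0.00148/(57.8·2.12) = 1.208×10^-5 K/W
ΣR = 0.01531 + 1.208×10^-5 = 0.01532 K/W
Q = ΔT/ΣR = (482 K − 301.5 K)/0.01532 = 11800 W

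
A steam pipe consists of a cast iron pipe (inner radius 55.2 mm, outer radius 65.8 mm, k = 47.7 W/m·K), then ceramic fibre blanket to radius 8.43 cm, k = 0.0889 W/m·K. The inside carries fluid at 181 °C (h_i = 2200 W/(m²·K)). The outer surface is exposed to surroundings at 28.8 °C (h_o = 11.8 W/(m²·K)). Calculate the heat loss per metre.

Resistance network (inner→outer):
  R'_conv,in = 1/(2πr h) = 1/(2π·0.0552·2200) = 0.001311 m·K/W
  R'_cast iron = ln(0.0658/0.0552)/(2πk) = 0.1757/(2π·47.7) = 5.861×10^-4 m·K/W
  R'_ceramic fibre blanket = ln(0.0843/0.0658)/(2πk) = 0.2478/(2π·0.0889) = 0.4436 m·K/W
  R'_conv,out = 1/(2πr h) = 1/(2π·0.0843·11.8) = 0.1600 m·K/W
ΣR = 0.001311 + 5.861×10^-4 + 0.4436 + 0.1600 = 0.6055 m·K/W
Q' = ΔT/ΣR = (181 °C − 28.8 °C)/0.6055 = 251 W/m

Q' = 251 W/m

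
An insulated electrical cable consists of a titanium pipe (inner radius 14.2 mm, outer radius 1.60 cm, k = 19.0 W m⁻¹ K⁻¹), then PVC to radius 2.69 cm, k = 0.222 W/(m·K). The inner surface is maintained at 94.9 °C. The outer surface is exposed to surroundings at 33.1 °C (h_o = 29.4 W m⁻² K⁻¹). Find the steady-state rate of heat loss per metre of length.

Treat each layer as a resistance in series:
  R'_titanium = ln(0.0160/0.0142)/(2πk) = 0.1193/(2π·19.0) = 9.997×10^-4 m·K/W
  R'_PVC = ln(0.0269/0.0160)/(2πk) = 0.5195/(2π·0.222) = 0.3725 m·K/W
  R'_conv,out = 1/(2πr h) = 1/(2π·0.0269·29.4) = 0.2012 m·K/W
ΣR = 9.997×10^-4 + 0.3725 + 0.2012 = 0.5747 m·K/W
Q' = ΔT/ΣR = (94.9 °C − 33.1 °C)/0.5747 = 108 W/m

Q' = 108 W/m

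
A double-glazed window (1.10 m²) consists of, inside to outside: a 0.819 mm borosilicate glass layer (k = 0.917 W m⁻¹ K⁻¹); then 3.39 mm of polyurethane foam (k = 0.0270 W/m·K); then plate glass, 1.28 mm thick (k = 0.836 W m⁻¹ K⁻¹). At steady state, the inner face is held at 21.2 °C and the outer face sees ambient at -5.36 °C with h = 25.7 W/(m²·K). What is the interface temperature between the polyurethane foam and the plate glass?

Resistance network (inner→outer):
  R_borosilicate glass = L/(kA) = 8.19×10^-4/(0.917·1.10) = 8.119×10^-4 K/W
  R_polyurethane foam = L/(kA) = 0.00339/(0.0270·1.10) = 0.1141 K/W
  R_plate glass = L/(kA) = 0.00128/(0.836·1.10) = 0.001392 K/W
  R_conv,out = 1/(hA) = 1/(25.7·1.10) = 0.03537 K/W
ΣR = 8.119×10^-4 + 0.1141 + 0.001392 + 0.03537 = 0.1517 K/W
Q = ΔT/ΣR = (21.2 °C − -5.36 °C)/0.1517 = 175.1 W
From the inner boundary to the polyurethane foam/plate glass interface, ΣR_partial = 0.1149 K/W.
T_interface = T_in − Q·ΣR_partial = 21.2 °C − (175.1)(0.1149) = 1.08 °C

T = 1.08 °C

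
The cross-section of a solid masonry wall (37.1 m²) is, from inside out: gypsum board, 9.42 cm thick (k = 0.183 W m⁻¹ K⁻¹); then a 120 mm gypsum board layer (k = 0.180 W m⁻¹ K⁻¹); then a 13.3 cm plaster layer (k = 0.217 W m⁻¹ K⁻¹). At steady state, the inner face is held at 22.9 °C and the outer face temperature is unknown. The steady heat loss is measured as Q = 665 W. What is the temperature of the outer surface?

T_out = -9.26 °C

Sum the resistances:
  R_gypsum board = L/(kA) = 0.0942/(0.183·37.1) = 0.01387 K/W
  R_gypsum board = L/(kA) = 0.120/(0.180·37.1) = 0.01797 K/W
  R_plaster = L/(kA) = 0.133/(0.217·37.1) = 0.01652 K/W
ΣR = 0.04836 K/W
ΔT = Q·ΣR = 665 × 0.04836 = 32.16 K
Heat flows outward, so T_out = T_in − ΔT = 22.9 − 32.16 = -9.26 °C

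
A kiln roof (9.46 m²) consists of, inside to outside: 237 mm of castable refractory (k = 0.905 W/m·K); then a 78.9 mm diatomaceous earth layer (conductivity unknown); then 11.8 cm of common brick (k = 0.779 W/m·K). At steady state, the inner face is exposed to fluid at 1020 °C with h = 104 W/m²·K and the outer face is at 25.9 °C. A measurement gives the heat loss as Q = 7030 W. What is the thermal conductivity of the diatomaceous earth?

ΣR = ΔT/Q = |1020 − 25.9|/7030 = 0.1414 K/W
Known resistances:
  R_conv,in = 1/(hA) = 1/(104·9.46) = 0.001016 K/W
  R_castable refractory = L/(kA) = 0.237/(0.905·9.46) = 0.02768 K/W
  R_common brick = L/(kA) = 0.118/(0.779·9.46) = 0.01601 K/W
R_diatomaceous earth = ΣR − ΣR_known = 0.1414 − 0.04471 = 0.09669 K/W
L/(kA) = 0.09669 ⇒ k = 0.0789/(0.09669·9.46) = 0.0863 W/m·K

k = 0.0863 W/m·K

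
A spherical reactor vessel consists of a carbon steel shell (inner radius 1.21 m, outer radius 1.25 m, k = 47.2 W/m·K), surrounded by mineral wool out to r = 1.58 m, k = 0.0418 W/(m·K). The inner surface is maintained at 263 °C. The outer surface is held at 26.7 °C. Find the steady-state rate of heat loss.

Q = 743 W

Resistance network (inner→outer):
  R_carbon steel = (1/1.21 − 1/1.25)/(4πk) = 0.02645/(4π·47.2) = 4.459×10^-5 K/W
  R_mineral wool = (1/1.25 − 1/1.58)/(4πk) = 0.1671/(4π·0.0418) = 0.3181 K/W
ΣR = 4.459×10^-5 + 0.3181 = 0.3181 K/W
Q = ΔT/ΣR = (263 °C − 26.7 °C)/0.3181 = 743 W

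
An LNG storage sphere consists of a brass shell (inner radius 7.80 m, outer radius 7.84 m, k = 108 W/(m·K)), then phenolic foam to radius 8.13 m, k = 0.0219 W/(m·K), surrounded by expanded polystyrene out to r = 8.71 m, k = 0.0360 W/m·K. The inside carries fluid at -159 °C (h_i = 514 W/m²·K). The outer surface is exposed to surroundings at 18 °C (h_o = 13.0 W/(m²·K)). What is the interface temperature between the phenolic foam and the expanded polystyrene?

T = -74.7 °C

Treat each layer as a resistance in series:
  R_conv,in = 1/(4πr²h) = 1/(4π·7.80²·514) = 2.545×10^-6 K/W
  R_brass = (1/7.80 − 1/7.84)/(4πk) = 6.541×10^-4/(4π·108) = 4.820×10^-7 K/W
  R_phenolic foam = (1/7.84 − 1/8.13)/(4πk) = 0.004550/(4π·0.0219) = 0.01653 K/W
  R_expanded polystyrene = (1/8.13 − 1/8.71)/(4πk) = 0.008191/(4π·0.0360) = 0.01811 K/W
  R_conv,out = 1/(4πr²h) = 1/(4π·8.71²·13.0) = 8.069×10^-5 K/W
ΣR = 2.545×10^-6 + 4.820×10^-7 + 0.01653 + 0.01811 + 8.069×10^-5 = 0.03472 K/W
Q = ΔT/ΣR = (-159 °C − 18 °C)/0.03472 = -5098 W
From the inner boundary to the phenolic foam/expanded polystyrene interface, ΣR_partial = 0.01653 K/W.
T_interface = T_in − Q·ΣR_partial = -159 °C − (-5098)(0.01653) = -74.7 °C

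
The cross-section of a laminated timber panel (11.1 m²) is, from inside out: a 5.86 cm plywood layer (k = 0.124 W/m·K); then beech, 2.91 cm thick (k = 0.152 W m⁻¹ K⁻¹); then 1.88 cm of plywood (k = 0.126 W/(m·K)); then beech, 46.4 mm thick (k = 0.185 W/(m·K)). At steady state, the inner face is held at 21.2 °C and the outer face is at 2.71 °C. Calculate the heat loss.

Treat each layer as a resistance in series:
  R_plywood = L/(kA) = 0.0586/(0.124·11.1) = 0.04257 K/W
  R_beech = L/(kA) = 0.0291/(0.152·11.1) = 0.01725 K/W
  R_plywood = L/(kA) = 0.0188/(0.126·11.1) = 0.01344 K/W
  R_beech = L/(kA) = 0.0464/(0.185·11.1) = 0.02260 K/W
ΣR = 0.04257 + 0.01725 + 0.01344 + 0.02260 = 0.09586 K/W
Q = ΔT/ΣR = (21.2 °C − 2.71 °C)/0.09586 = 193 W

Q = 193 W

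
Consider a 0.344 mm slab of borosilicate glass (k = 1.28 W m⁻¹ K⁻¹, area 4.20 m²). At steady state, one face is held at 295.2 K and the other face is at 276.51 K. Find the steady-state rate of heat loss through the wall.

Q = kA·ΔT/L = 1.28 × 4.20 × |295.2 K − 276.51 K| / 3.44×10^-4 = 2.92×10^5 W

Q = 2.92×10^5 W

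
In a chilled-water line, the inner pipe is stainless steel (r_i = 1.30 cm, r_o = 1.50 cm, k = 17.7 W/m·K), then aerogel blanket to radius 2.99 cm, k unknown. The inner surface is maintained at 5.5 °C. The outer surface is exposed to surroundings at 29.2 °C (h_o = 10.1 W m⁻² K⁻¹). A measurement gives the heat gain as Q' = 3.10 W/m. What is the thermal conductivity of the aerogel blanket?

ΣR = ΔT/Q' = |5.5 − 29.2|/3.10 = 7.645 m·K/W
Known resistances:
  R'_stainless steel = ln(0.0150/0.0130)/(2πk) = 0.1431/(2π·17.7) = 0.001287 m·K/W
  R'_conv,out = 1/(2πr h) = 1/(2π·0.0299·10.1) = 0.5270 m·K/W
R_aerogel blanket = ΣR − ΣR_known = 7.645 − 0.5283 = 7.117 m·K/W
ln(r₂/r₁)/(2πk) = 7.117 ⇒ k = 0.6898/(2π·7.117) = 0.0154 W/m·K

k = 0.0154 W/m·K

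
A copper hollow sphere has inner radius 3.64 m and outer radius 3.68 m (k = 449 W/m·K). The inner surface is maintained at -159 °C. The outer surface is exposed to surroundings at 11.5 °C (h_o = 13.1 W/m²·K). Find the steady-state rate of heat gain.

Series thermal resistances, inner to outer:
  R_copper = (1/3.64 − 1/3.68)/(4πk) = 0.002986/(4π·449) = 5.292×10^-7 K/W
  R_conv,out = 1/(4πr²h) = 1/(4π·3.68²·13.1) = 4.486×10^-4 K/W
ΣR = 5.292×10^-7 + 4.486×10^-4 = 4.491×10^-4 K/W
Q = ΔT/ΣR = (-159 °C − 11.5 °C)/4.491×10^-4 = -3.80×10^5 W
(Negative Q ⇒ heat flows inward; heat gain = 3.80×10^5 W.)

Q = 380 kW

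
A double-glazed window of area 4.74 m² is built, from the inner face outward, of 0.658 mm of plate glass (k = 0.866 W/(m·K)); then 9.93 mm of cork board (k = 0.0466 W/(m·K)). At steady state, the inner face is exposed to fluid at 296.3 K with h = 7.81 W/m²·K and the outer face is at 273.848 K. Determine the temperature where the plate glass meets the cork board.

Series thermal resistances, inner to outer:
  R_conv,in = 1/(hA) = 1/(7.81·4.74) = 0.02701 K/W
  R_plate glass = L/(kA) = 6.58×10^-4/(0.866·4.74) = 1.603×10^-4 K/W
  R_cork board = L/(kA) = 0.00993/(0.0466·4.74) = 0.04496 K/W
ΣR = 0.02701 + 1.603×10^-4 + 0.04496 = 0.07213 K/W
Q = ΔT/ΣR = (296.3 K − 273.848 K)/0.07213 = 311.3 W
From the inner boundary to the plate glass/cork board interface, ΣR_partial = 0.02717 K/W.
T_interface = T_in − Q·ΣR_partial = 296.3 K − (311.3)(0.02717) = 287.8 K

T = 287.8 K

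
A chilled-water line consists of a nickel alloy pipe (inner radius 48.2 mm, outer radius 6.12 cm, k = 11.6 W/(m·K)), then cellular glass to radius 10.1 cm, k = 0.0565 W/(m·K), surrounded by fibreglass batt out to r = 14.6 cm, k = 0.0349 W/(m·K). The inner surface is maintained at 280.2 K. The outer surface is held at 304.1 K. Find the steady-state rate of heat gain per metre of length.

Series thermal resistances, inner to outer:
  R'_nickel alloy = ln(0.0612/0.0482)/(2πk) = 0.2388/(2π·11.6) = 0.003276 m·K/W
  R'_cellular glass = ln(0.101/0.0612)/(2πk) = 0.5010/(2π·0.0565) = 1.411 m·K/W
  R'_fibreglass batt = ln(0.146/0.101)/(2πk) = 0.3685/(2π·0.0349) = 1.680 m·K/W
ΣR = 0.003276 + 1.411 + 1.680 = 3.094 m·K/W
Q' = ΔT/ΣR = (280.2 K − 304.1 K)/3.094 = -7.72 W/m
(Negative Q' ⇒ heat flows inward; heat gain = 7.72 W/m.)

Q' = 7.72 W/m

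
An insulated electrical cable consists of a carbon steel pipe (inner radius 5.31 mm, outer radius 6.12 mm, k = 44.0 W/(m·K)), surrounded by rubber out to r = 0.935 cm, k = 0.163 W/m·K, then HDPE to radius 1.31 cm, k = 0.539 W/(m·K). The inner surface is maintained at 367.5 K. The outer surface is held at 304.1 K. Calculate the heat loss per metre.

Resistance network (inner→outer):
  R'_carbon steel = ln(0.00612/0.00531)/(2πk) = 0.1420/(2π·44.0) = 5.135×10^-4 m·K/W
  R'_rubber = ln(0.00935/0.00612)/(2πk) = 0.4238/(2π·0.163) = 0.4138 m·K/W
  R'_HDPE = ln(0.0131/0.00935)/(2πk) = 0.3372/(2π·0.539) = 0.09958 m·K/W
ΣR = 5.135×10^-4 + 0.4138 + 0.09958 = 0.5139 m·K/W
Q' = ΔT/ΣR = (367.5 K − 304.1 K)/0.5139 = 123 W/m

Q' = 123 W/m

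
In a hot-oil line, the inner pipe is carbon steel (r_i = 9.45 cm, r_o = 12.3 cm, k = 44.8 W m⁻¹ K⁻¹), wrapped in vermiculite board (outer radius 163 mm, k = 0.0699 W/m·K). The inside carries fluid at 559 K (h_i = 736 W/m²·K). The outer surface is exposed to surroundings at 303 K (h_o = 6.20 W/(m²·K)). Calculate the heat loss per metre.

Q' = 319 W/m

Series thermal resistances, inner to outer:
  R'_conv,in = 1/(2πr h) = 1/(2π·0.0945·736) = 0.002288 m·K/W
  R'_carbon steel = ln(0.123/0.0945)/(2πk) = 0.2636/(2π·44.8) = 9.364×10^-4 m·K/W
  R'_vermiculite board = ln(0.163/0.123)/(2πk) = 0.2816/(2π·0.0699) = 0.6411 m·K/W
  R'_conv,out = 1/(2πr h) = 1/(2π·0.163·6.20) = 0.1575 m·K/W
ΣR = 0.002288 + 9.364×10^-4 + 0.6411 + 0.1575 = 0.8018 m·K/W
Q' = ΔT/ΣR = (559 K − 303 K)/0.8018 = 319 W/m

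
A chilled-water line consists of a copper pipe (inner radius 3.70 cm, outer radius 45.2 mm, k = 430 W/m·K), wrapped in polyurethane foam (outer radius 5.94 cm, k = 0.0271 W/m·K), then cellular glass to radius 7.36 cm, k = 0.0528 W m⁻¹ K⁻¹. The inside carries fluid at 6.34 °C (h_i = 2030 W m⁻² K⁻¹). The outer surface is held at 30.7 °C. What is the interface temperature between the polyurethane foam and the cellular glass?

T = 23.7 °C

Resistance network (inner→outer):
  R'_conv,in = 1/(2πr h) = 1/(2π·0.0370·2030) = 0.002119 m·K/W
  R'_copper = ln(0.0452/0.0370)/(2πk) = 0.2002/(2π·430) = 7.409×10^-5 m·K/W
  R'_polyurethane foam = ln(0.0594/0.0452)/(2πk) = 0.2732/(2π·0.0271) = 1.604 m·K/W
  R'_cellular glass = ln(0.0736/0.0594)/(2πk) = 0.2144/(2π·0.0528) = 0.6461 m·K/W
ΣR = 0.002119 + 7.409×10^-5 + 1.604 + 0.6461 = 2.252 m·K/W
Q' = ΔT/ΣR = (6.34 °C − 30.7 °C)/2.252 = -10.82 W/m
From the inner boundary to the polyurethane foam/cellular glass interface, ΣR_partial = 1.606 m·K/W.
T_interface = T_in − Q'·ΣR_partial = 6.34 °C − (-10.82)(1.606) = 23.7 °C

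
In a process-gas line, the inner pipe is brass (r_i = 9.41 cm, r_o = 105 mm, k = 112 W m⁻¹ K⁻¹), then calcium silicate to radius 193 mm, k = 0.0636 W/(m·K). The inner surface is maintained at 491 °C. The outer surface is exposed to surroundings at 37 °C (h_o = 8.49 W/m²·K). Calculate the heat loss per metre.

Treat each layer as a resistance in series:
  R'_brass = ln(0.105/0.0941)/(2πk) = 0.1096/(2π·112) = 1.557×10^-4 m·K/W
  R'_calcium silicate = ln(0.193/0.105)/(2πk) = 0.6087/(2π·0.0636) = 1.523 m·K/W
  R'_conv,out = 1/(2πr h) = 1/(2π·0.193·8.49) = 0.09713 m·K/W
ΣR = 1.557×10^-4 + 1.523 + 0.09713 = 1.620 m·K/W
Q' = ΔT/ΣR = (491 °C − 37 °C)/1.620 = 280 W/m

Q' = 280 W/m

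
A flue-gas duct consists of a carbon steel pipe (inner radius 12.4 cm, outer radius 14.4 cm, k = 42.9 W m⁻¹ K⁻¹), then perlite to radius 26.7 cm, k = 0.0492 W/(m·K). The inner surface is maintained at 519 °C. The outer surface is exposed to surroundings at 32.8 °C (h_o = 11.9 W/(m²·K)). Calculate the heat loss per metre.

Series thermal resistances, inner to outer:
  R'_carbon steel = ln(0.144/0.124)/(2πk) = 0.1495/(2π·42.9) = 5.547×10^-4 m·K/W
  R'_perlite = ln(0.267/0.144)/(2πk) = 0.6174/(2π·0.0492) = 1.997 m·K/W
  R'_conv,out = 1/(2πr h) = 1/(2π·0.267·11.9) = 0.05009 m·K/W
ΣR = 5.547×10^-4 + 1.997 + 0.05009 = 2.048 m·K/W
Q' = ΔT/ΣR = (519 °C − 32.8 °C)/2.048 = 237 W/m

Q' = 237 W/m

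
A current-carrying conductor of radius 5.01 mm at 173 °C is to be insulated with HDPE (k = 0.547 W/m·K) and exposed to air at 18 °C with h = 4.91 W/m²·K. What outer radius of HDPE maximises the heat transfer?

For a cylinder, r_cr = k_ins/h = 0.547/4.91 = 0.111 m = 11.1 cm

r_cr = 11.1 cm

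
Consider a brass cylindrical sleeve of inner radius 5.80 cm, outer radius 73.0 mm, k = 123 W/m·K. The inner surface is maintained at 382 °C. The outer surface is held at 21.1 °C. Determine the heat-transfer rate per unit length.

Q' = 2πk·ΔT/ln(r₂/r₁) = 2π × 123 × 360.9 / ln(0.0730/0.0580) = 1.21×10^6 W/m

Q' = 1210 kW/m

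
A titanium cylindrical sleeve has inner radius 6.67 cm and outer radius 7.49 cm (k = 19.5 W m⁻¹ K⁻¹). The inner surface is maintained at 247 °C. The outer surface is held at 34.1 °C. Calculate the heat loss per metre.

Q' = 2πk·ΔT/ln(r₂/r₁) = 2π × 19.5 × 212.9 / ln(0.0749/0.0667) = 2.25×10^5 W/m

Q' = 225 kW/m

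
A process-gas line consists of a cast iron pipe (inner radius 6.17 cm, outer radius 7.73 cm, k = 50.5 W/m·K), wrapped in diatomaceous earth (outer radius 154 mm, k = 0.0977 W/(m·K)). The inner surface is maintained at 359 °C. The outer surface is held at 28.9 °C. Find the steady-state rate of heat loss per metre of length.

Q' = 294 W/m

Resistance network (inner→outer):
  R'_cast iron = ln(0.0773/0.0617)/(2πk) = 0.2254/(2π·50.5) = 7.104×10^-4 m·K/W
  R'_diatomaceous earth = ln(0.154/0.0773)/(2πk) = 0.6893/(2π·0.0977) = 1.123 m·K/W
ΣR = 7.104×10^-4 + 1.123 = 1.124 m·K/W
Q' = ΔT/ΣR = (359 °C − 28.9 °C)/1.124 = 294 W/m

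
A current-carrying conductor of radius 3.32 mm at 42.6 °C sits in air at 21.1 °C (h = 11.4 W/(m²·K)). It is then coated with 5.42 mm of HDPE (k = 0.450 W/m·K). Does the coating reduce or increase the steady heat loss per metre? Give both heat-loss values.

increases: 5.11 → 11.1 W/m

Critical radius for a cylinder: r_cr = k/h = 0.0395 m = 3.95 cm.
Outer radius after coating: r₂ = 0.00332 + 0.00542 = 0.00874 m.
Since r₁ < r_cr and r₂ ≤ r_cr, the coating moves toward the maximum at r_cr — heat loss rises.
Bare: R = 1/(2πr₁h) = 4.205 m·K/W; Q = 21.5/4.205 = 5.11 W/m.
Coated: R = R_cond + R_conv = 1.940 m·K/W; Q = 21.5/1.940 = 11.1 W/m.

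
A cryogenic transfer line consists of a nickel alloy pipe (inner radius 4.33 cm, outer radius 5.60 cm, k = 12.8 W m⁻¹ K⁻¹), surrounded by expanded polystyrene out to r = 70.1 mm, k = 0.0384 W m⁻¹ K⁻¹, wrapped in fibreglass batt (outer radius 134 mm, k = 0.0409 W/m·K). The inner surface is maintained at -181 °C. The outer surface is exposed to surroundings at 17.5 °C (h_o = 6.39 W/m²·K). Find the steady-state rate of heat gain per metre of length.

Q' = 54.5 W/m

Series thermal resistances, inner to outer:
  R'_nickel alloy = ln(0.0560/0.0433)/(2πk) = 0.2572/(2π·12.8) = 0.003198 m·K/W
  R'_expanded polystyrene = ln(0.0701/0.0560)/(2πk) = 0.2246/(2π·0.0384) = 0.9308 m·K/W
  R'_fibreglass batt = ln(0.134/0.0701)/(2πk) = 0.6479/(2π·0.0409) = 2.521 m·K/W
  R'_conv,out = 1/(2πr h) = 1/(2π·0.134·6.39) = 0.1859 m·K/W
ΣR = 0.003198 + 0.9308 + 2.521 + 0.1859 = 3.641 m·K/W
Q' = ΔT/ΣR = (-181 °C − 17.5 °C)/3.641 = -54.5 W/m
(Negative Q' ⇒ heat flows inward; heat gain = 54.5 W/m.)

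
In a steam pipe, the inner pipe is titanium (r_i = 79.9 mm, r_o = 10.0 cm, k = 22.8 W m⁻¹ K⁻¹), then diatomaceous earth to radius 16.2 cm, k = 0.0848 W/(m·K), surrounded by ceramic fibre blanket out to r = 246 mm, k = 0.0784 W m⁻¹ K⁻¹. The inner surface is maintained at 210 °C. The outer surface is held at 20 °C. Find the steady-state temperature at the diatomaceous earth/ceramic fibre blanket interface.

T = 112 °C

Series thermal resistances, inner to outer:
  R'_titanium = ln(0.100/0.0799)/(2πk) = 0.2244/(2π·22.8) = 0.001566 m·K/W
  R'_diatomaceous earth = ln(0.162/0.100)/(2πk) = 0.4824/(2π·0.0848) = 0.9054 m·K/W
  R'_ceramic fibre blanket = ln(0.246/0.162)/(2πk) = 0.4177/(2π·0.0784) = 0.8480 m·K/W
ΣR = 0.001566 + 0.9054 + 0.8480 = 1.755 m·K/W
Q' = ΔT/ΣR = (210 °C − 20 °C)/1.755 = 108.3 W/m
From the inner boundary to the diatomaceous earth/ceramic fibre blanket interface, ΣR_partial = 0.9070 m·K/W.
T_interface = T_in − Q'·ΣR_partial = 210 °C − (108.3)(0.9070) = 112 °C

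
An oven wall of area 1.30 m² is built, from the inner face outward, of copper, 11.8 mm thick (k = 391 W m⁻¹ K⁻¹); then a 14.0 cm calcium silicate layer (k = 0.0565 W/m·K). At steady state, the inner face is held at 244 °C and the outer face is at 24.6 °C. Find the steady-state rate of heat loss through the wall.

Q = 115 W

Treat each layer as a resistance in series:
  R_copper = L/(kA) = 0.0118/(391·1.30) = 2.321×10^-5 K/W
  R_calcium silicate = L/(kA) = 0.140/(0.0565·1.30) = 1.906 K/W
ΣR = 2.321×10^-5 + 1.906 = 1.906 K/W
Q = ΔT/ΣR = (244 °C − 24.6 °C)/1.906 = 115 W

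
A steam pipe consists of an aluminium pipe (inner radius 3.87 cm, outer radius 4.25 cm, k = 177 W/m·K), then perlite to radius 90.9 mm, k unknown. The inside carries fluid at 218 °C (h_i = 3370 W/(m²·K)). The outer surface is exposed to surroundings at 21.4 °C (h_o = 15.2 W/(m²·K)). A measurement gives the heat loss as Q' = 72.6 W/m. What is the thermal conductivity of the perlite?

ΣR = ΔT/Q' = |218 − 21.4|/72.6 = 2.708 m·K/W
Known resistances:
  R'_conv,in = 1/(2πr h) = 1/(2π·0.0387·3370) = 0.001220 m·K/W
  R'_aluminium = ln(0.0425/0.0387)/(2πk) = 0.09366/(2π·177) = 8.422×10^-5 m·K/W
  R'_conv,out = 1/(2πr h) = 1/(2π·0.0909·15.2) = 0.1152 m·K/W
R_perlite = ΣR − ΣR_known = 2.708 − 0.1165 = 2.592 m·K/W
ln(r₂/r₁)/(2πk) = 2.592 ⇒ k = 0.7603/(2π·2.592) = 0.0467 W/m·K

k = 0.0467 W/m·K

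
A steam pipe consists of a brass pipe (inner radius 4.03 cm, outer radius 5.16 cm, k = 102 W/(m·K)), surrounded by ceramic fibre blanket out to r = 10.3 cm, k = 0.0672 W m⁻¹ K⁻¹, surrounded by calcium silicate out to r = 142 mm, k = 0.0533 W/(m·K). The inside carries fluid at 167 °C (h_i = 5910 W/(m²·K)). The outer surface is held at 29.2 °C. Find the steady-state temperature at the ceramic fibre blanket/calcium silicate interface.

Resistance network (inner→outer):
  R'_conv,in = 1/(2πr h) = 1/(2π·0.0403·5910) = 6.682×10^-4 m·K/W
  R'_brass = ln(0.0516/0.0403)/(2πk) = 0.2472/(2π·102) = 3.857×10^-4 m·K/W
  R'_ceramic fibre blanket = ln(0.103/0.0516)/(2πk) = 0.6912/(2π·0.0672) = 1.637 m·K/W
  R'_calcium silicate = ln(0.142/0.103)/(2πk) = 0.3211/(2π·0.0533) = 0.9588 m·K/W
ΣR = 6.682×10^-4 + 3.857×10^-4 + 1.637 + 0.9588 = 2.597 m·K/W
Q' = ΔT/ΣR = (167 °C − 29.2 °C)/2.597 = 53.06 W/m
From the inner boundary to the ceramic fibre blanket/calcium silicate interface, ΣR_partial = 1.638 m·K/W.
T_interface = T_in − Q'·ΣR_partial = 167 °C − (53.06)(1.638) = 80.1 °C

T = 80.1 °C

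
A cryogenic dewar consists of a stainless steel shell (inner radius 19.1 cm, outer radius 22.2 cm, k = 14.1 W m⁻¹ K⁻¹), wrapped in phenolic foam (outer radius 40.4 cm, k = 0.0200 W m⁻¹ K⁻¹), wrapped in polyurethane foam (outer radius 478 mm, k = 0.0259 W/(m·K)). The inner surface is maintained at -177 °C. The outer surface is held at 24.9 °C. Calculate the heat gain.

Treat each layer as a resistance in series:
  R_stainless steel = (1/0.191 − 1/0.222)/(4πk) = 0.7311/(4π·14.1) = 0.004126 K/W
  R_phenolic foam = (1/0.222 − 1/0.404)/(4πk) = 2.029/(4π·0.0200) = 8.074 K/W
  R_polyurethane foam = (1/0.404 − 1/0.478)/(4πk) = 0.3832/(4π·0.0259) = 1.177 K/W
ΣR = 0.004126 + 8.074 + 1.177 = 9.255 K/W
Q = ΔT/ΣR = (-177 °C − 24.9 °C)/9.255 = -21.8 W
(Negative Q ⇒ heat flows inward; heat gain = 21.8 W.)

Q = 21.8 W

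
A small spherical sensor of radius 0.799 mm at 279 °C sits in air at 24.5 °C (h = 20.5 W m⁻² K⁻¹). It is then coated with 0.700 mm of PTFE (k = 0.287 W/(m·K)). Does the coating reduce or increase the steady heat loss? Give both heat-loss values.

Critical radius for a sphere: r_cr = 2k/h = 0.0280 m = 2.80 cm.
Outer radius after coating: r₂ = 7.99×10^-4 + 7.00×10^-4 = 0.001499 m.
Since r₁ < r_cr and r₂ ≤ r_cr, the coating moves toward the maximum at r_cr — heat loss rises.
Bare: R = 1/(4πr₁²h) = 6081 K/W; Q = 254.5/6081 = 0.0419 W.
Coated: R = R_cond + R_conv = 1890 K/W; Q = 254.5/1890 = 0.135 W.

increases: 0.0419 → 0.135 W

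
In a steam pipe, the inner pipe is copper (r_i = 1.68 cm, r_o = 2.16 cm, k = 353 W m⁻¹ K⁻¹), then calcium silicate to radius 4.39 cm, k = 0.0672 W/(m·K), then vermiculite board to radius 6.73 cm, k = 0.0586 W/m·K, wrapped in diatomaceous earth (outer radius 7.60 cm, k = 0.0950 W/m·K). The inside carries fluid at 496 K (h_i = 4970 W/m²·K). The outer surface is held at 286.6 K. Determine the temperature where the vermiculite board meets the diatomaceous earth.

T = 300.6 K

Treat each layer as a resistance in series:
  R'_conv,in = 1/(2πr h) = 1/(2π·0.0168·4970) = 0.001906 m·K/W
  R'_copper = ln(0.0216/0.0168)/(2πk) = 0.2513/(2π·353) = 1.133×10^-4 m·K/W
  R'_calcium silicate = ln(0.0439/0.0216)/(2πk) = 0.7092/(2π·0.0672) = 1.680 m·K/W
  R'_vermiculite board = ln(0.0673/0.0439)/(2πk) = 0.4272/(2π·0.0586) = 1.160 m·K/W
  R'_diatomaceous earth = ln(0.0760/0.0673)/(2πk) = 0.1216/(2π·0.0950) = 0.2037 m·K/W
ΣR = 0.001906 + 1.133×10^-4 + 1.680 + 1.160 + 0.2037 = 3.046 m·K/W
Q' = ΔT/ΣR = (496 K − 286.6 K)/3.046 = 68.75 W/m
From the inner boundary to the vermiculite board/diatomaceous earth interface, ΣR_partial = 2.842 m·K/W.
T_interface = T_in − Q'·ΣR_partial = 496 K − (68.75)(2.842) = 300.6 K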